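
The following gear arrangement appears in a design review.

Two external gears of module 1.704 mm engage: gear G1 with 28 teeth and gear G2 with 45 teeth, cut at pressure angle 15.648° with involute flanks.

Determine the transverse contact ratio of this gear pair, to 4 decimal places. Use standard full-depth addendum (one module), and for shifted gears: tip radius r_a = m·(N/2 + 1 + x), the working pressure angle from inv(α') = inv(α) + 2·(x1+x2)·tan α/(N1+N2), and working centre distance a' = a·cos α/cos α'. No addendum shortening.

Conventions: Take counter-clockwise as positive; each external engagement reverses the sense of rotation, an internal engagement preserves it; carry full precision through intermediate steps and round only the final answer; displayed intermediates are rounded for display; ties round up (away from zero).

single-mesh involute tooth geometry (28T engaging 45T at module 1.704)
base radii: r_b1 = 22.971824, r_b2 = 36.919002
tip radii: r_a1 = 25.560000, r_a2 = 40.044000
no profile shift: α' = α, a' = a
action lengths: √(r_a1²−r_b1²) = 11.207539, √(r_a2²−r_b2²) = 15.508359
base pitch p_b = π·m·cos α = 5.154865
CR = (11.207539 + 15.508359 − 62.196000·sin 15.64800°)/5.154865 = 1.928272
contact ratio ≈ 1.9283

1.9283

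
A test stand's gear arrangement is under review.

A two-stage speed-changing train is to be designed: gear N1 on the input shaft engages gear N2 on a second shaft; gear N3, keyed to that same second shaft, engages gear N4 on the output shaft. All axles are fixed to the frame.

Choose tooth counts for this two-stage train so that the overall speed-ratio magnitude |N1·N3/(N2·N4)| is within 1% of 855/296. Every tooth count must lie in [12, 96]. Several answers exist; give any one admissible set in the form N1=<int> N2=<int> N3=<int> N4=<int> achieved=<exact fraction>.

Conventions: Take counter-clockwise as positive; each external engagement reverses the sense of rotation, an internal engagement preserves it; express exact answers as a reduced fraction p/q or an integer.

N1=18 N2=16 N3=95 N4=37 achieved=855/296

design class (target 855/296): fixed-axis compound train
target = 855/296 in lowest terms: an exact hit needs N1·N3 = k·855 and N2·N4 = k·296 for one integer k, every count in [12, 96]; additionally prefer no 1:1 stage (N1 ≠ N2, N3 ≠ N4)
k = 1: no 1:1-free in-range split of k·855 and k·296 into factor pairs; take k = 2
k = 2: N1·N3 = 1710 = 18·95, N2·N4 = 592 = 16·37
achieved = 18·95/(16·37) = 855/296; |achieved − target| = 0 ≤ 171/5920 ✓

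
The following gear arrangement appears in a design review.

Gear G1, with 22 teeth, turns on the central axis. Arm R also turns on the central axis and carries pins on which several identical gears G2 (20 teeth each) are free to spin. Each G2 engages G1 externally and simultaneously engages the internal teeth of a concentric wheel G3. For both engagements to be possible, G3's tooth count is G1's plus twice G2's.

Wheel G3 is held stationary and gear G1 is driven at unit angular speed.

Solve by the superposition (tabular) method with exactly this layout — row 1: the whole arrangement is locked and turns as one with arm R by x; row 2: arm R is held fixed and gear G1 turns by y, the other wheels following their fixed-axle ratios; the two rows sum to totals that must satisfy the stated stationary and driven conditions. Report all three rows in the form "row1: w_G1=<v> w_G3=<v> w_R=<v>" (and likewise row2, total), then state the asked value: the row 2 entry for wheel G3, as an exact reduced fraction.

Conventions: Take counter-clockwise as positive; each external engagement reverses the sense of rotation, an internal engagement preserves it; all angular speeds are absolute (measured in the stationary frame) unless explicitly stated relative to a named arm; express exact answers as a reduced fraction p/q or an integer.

row1: w_G1=11/42 w_G3=11/42 w_R=11/42
row2: w_G1=31/42 w_G3=-11/42 w_R=0
total: w_G1=1 w_G3=0 w_R=11/42
asked value: -11/42

recognized (axles ride arm R): planetary set, 22/20/62 teeth
row 1: whole set turns with the arm by x
row 2 — arm fixed, fixed-axis ratios: sun y, ring −(22/62)·y, arm 0
boundary: total ω_ring = x − (22/62)·y = 0 and total ω_sun = x + y = 1  ⇒  y = 31/42, x = 11/42
row 2 ring = −(22/62)·31/42 = -11/42
totals (row 1 + row 2): sun 11/42 + 31/42 = 1, ring 11/42 + (-11/42) = 0, arm 11/42 + 0 = 11/42
asked cell (row2, ring) = -11/42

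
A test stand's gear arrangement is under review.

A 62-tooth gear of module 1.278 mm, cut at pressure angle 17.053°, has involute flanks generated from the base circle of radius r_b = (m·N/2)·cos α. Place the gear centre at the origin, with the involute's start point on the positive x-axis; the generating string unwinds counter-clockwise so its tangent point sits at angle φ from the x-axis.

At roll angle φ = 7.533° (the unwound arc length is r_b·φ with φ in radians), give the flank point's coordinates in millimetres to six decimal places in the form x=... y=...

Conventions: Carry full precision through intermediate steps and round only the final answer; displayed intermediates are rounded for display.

x=38.202098 y=0.028644

topology: single-mesh involute geometry — m = 1.278, N = 62
pitch radius r_p = m·N/2 = 1.278·62/2 = 39.618000
base radius r_b = r_p·cos α = 39.618000·cos 17.053° = 37.876151
roll angle φ = 7.533° = 0.13147565 rad
x = r_b·(cos φ + φ·sin φ) = 38.202098
y = r_b·(sin φ − φ·cos φ) = 0.028644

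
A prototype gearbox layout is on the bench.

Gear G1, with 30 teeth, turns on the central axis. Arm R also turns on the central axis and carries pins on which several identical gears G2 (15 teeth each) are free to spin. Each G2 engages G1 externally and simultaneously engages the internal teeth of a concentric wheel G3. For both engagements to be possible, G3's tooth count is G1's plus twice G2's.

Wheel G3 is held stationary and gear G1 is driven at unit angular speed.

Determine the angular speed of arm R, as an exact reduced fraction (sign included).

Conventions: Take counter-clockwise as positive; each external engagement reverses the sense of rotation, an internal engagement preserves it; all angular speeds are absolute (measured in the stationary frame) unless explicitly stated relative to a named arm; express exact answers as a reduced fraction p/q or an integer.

1/3

topology: planetary set — G1 30T / G2 15T / G3 60T, arm = carrier (Willis)
ring teeth: 30 + 2·15 = 60
30(ω_sun−ω_arm) = −60(ω_ring−ω_arm),  ω_ring = 0, ω_sun = 1
30(1−ω_arm) = −60(0−ω_arm)  ⇒  90·ω_arm = 30  ⇒  ω_arm = 1/3
exact speed ratio = 1/3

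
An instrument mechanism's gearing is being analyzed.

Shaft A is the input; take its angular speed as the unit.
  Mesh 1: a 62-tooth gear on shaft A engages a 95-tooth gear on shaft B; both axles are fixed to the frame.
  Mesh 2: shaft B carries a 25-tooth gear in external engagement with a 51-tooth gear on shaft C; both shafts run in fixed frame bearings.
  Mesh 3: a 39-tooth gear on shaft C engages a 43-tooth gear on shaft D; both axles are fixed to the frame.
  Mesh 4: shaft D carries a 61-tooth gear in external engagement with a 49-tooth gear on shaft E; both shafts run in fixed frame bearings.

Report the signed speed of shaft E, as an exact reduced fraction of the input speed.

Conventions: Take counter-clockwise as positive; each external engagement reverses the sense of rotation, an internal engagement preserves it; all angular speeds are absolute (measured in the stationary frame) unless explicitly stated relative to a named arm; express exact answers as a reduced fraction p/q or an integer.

4-mesh fixed-axis compound train (all bearings frame-fixed)
mesh 1 [62T→95T]: |ω|/ω_in = 1×62/95 = 62/95, sense flips to −
mesh 2 [25T→51T]: |ω|/ω_in = (62/95)×25/51 = 310/969, sense flips to +
mesh 3 [39T→43T]: |ω|/ω_in = (310/969)×39/43 = 4030/13889, sense flips to −
mesh 4 [61T→49T]: |ω|/ω_in = (4030/13889)×61/49 = 245830/680561, sense flips to +
signed output speed (× input speed) = 245830/680561

245830/680561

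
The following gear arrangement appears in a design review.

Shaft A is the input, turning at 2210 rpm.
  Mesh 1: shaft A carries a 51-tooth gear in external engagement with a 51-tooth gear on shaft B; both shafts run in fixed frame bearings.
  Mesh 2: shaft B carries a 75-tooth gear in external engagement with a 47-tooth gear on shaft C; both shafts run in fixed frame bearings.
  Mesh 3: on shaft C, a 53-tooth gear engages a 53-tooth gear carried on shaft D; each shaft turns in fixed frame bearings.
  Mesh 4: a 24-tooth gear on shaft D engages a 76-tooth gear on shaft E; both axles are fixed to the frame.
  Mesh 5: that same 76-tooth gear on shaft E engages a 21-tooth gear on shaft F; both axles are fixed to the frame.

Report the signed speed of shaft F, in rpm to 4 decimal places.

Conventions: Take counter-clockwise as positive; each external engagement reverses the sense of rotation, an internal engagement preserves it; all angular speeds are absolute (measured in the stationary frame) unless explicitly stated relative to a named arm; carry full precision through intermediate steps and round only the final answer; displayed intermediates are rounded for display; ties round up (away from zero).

topology: fixed-axis compound train — 5 meshes, A→F
mesh 1 [51T→51T]: ω = 2210.0000×51/51 = 2210.0000 rpm, sense flips to −
mesh 2 [75T→47T]: ω = 2210.0000×75/47 = 3526.5957 rpm, sense flips to +
mesh 3 [53T→53T]: ω = 3526.5957×53/53 = 3526.5957 rpm, sense flips to −
mesh 4 [24T→76T]: ω = 3526.5957×24/76 = 1113.6618 rpm, sense flips to +
mesh 5 [76T→21T]: ω = 1113.6618×76/21 = 4030.3951 rpm, sense flips to −
signed output speed = -4030.3951 rpm

-4030.3951 rpm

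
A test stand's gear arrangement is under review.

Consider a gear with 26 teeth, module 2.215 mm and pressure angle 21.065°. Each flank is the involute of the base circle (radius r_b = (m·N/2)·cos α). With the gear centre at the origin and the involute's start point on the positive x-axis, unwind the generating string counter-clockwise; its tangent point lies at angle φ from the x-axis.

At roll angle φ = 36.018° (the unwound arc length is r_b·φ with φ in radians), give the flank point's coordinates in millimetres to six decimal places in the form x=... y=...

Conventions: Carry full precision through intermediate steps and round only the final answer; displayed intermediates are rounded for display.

x=31.666963 y=2.138398

topology: single-mesh involute geometry — m = 2.215, N = 26
pitch radius r_p = m·N/2 = 2.215·26/2 = 28.795000
base radius r_b = r_p·cos α = 28.795000·cos 21.065° = 26.870724
roll angle φ = 36.018° = 0.62863269 rad
x = r_b·(cos φ + φ·sin φ) = 31.666963
y = r_b·(sin φ − φ·cos φ) = 2.138398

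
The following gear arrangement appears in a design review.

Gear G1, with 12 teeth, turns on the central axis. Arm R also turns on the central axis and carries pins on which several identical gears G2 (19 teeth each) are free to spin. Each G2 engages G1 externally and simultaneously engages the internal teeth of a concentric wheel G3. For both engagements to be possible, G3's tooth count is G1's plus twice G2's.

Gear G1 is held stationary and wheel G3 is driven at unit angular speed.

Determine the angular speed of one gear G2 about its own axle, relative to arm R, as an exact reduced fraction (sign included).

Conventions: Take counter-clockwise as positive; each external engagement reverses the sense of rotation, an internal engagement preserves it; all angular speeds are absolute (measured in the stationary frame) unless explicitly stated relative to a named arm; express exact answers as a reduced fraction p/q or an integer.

planetary set (12T centre, 19T on arm, 50T internal) — Willis relation
ring teeth: 12 + 2·19 = 50
12(ω_sun−ω_arm) = −50(ω_ring−ω_arm),  ω_sun = 0, ω_ring = 1
12(0−ω_arm) = −50(1−ω_arm)  ⇒  62·ω_arm = 50  ⇒  ω_arm = 25/31
sun–planet mesh: 12·(0−25/31) = −19·(ω_p−ω_arm)  ⇒  ω_p−ω_arm = 300/589
exact speed ratio = 300/589

300/589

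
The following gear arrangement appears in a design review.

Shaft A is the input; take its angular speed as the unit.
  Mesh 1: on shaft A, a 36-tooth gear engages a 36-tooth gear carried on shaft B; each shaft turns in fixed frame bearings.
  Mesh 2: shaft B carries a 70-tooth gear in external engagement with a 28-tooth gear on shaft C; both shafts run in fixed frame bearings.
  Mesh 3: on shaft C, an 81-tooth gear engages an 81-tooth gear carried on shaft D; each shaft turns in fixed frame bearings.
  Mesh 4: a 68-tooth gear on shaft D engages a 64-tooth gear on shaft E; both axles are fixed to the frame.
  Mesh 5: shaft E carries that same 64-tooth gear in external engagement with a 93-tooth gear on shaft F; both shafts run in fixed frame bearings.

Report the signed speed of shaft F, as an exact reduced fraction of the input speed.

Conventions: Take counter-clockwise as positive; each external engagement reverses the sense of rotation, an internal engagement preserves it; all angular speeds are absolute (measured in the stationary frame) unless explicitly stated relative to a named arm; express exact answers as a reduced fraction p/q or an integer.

-170/93

5-mesh fixed-axis compound train (all bearings frame-fixed)
mesh 1 [36T→36T]: |ω|/ω_in = 1×36/36 = 1, sense flips to −
mesh 2 [70T→28T]: |ω|/ω_in = 1×70/28 = 5/2, sense flips to +
mesh 3 [81T→81T]: |ω|/ω_in = (5/2)×81/81 = 5/2, sense flips to −
mesh 4 [68T→64T]: |ω|/ω_in = (5/2)×68/64 = 85/32, sense flips to +
mesh 5 [64T→93T]: |ω|/ω_in = (85/32)×64/93 = 170/93, sense flips to −
signed output speed (× input speed) = -170/93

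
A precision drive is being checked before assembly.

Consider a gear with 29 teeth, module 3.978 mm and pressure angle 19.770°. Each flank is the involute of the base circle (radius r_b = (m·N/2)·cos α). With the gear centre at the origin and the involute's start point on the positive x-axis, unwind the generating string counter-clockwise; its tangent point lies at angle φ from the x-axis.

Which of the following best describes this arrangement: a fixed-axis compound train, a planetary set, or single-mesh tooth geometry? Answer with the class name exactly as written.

single-mesh involute tooth geometry (29T wheel at module 3.978)
classification: single-mesh tooth geometry

single-mesh tooth geometry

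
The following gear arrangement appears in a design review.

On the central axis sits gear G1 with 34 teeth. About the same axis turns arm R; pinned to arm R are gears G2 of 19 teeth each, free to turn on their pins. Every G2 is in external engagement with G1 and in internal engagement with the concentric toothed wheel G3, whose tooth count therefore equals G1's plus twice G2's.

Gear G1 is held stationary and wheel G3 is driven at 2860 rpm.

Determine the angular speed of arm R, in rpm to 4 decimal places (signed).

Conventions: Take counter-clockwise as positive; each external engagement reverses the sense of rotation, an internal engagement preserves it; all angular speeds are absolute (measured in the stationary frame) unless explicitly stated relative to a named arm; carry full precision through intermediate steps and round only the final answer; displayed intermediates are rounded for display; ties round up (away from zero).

+1942.6415 rpm

class = planetary set [G3 = 34+2·19 = 72; Willis about the carrier]
normalise by the input: solve with ω_ring = 1, then scale by 2860 rpm
ring teeth: 34 + 2·19 = 72
34(ω_sun−ω_arm) = −72(ω_ring−ω_arm),  ω_sun = 0, ω_ring = 1
34(0−ω_arm) = −72(1−ω_arm)  ⇒  106·ω_arm = 72  ⇒  ω_arm = 36/53
scale: ω_arm = 36/53 × 2860 rpm = +1942.6415 rpm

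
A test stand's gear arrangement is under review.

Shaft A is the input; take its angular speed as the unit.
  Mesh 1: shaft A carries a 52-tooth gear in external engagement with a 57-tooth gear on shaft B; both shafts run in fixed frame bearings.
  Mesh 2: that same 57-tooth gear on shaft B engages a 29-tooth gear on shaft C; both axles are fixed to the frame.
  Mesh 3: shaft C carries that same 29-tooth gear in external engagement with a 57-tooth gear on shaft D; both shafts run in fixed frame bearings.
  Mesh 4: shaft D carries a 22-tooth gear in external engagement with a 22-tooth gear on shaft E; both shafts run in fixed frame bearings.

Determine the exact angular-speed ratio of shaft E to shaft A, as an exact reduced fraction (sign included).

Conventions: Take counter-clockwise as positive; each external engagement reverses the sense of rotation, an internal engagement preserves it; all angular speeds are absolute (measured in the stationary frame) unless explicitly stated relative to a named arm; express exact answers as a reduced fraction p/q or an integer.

class = fixed-axis compound train [4 meshes; 4 ratios multiply, 4 sense flips]
mesh 1 [52T→57T]: running ratio 52/57, sense −
mesh 2 [57T→29T]: running ratio 52/29, sense +
mesh 3 [29T→57T]: running ratio 52/57, sense −
mesh 4 [22T→22T]: running ratio 52/57, sense +
ω_out/ω_in = 52/57

52/57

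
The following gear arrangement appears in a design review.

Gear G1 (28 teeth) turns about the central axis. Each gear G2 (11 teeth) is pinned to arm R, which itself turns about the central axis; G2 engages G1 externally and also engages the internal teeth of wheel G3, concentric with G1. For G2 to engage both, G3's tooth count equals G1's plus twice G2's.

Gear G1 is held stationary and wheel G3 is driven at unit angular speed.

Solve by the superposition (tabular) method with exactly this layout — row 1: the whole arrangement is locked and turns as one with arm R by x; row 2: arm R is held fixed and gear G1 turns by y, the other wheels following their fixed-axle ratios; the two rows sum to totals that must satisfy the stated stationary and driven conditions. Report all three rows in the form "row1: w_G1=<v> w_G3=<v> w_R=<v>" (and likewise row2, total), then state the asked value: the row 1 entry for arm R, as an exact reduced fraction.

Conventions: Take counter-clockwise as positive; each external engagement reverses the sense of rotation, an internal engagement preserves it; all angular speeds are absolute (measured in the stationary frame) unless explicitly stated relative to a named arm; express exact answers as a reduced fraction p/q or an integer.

class = planetary set [G3 = 28+2·11 = 50; Willis about the carrier]
row 1 (train locked, turned with arm): all members turn x
row 2: sun turns y, ring = −(28/50)·y, arm 0
boundary: total ω_sun = x + y = 0 and total ω_ring = x − (28/50)·y = 1  ⇒  y = -25/39, x = 25/39
row 2 ring = −(28/50)·(-25/39) = 14/39
totals (row 1 + row 2): sun 25/39 + (-25/39) = 0, ring 25/39 + 14/39 = 1, arm 25/39 + 0 = 25/39
asked cell (row1, arm) = 25/39

row1: w_G1=25/39 w_G3=25/39 w_R=25/39
row2: w_G1=-25/39 w_G3=14/39 w_R=0
total: w_G1=0 w_G3=1 w_R=25/39
asked value: 25/39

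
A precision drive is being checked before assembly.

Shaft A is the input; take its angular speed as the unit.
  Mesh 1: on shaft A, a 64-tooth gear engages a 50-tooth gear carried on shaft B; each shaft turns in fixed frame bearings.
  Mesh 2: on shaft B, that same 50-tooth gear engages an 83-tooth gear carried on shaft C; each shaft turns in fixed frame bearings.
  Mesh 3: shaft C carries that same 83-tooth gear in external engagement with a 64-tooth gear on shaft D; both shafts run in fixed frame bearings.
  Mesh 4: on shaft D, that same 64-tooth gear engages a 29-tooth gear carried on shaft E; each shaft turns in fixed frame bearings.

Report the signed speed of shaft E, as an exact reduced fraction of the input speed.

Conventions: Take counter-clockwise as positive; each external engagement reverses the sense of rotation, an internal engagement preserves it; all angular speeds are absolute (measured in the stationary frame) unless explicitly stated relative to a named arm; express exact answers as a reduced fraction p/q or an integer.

4-mesh fixed-axis compound train (all bearings frame-fixed)
mesh 1 [64T→50T]: |ω|/ω_in = 1×64/50 = 32/25, sense flips to −
mesh 2 [50T→83T]: |ω|/ω_in = (32/25)×50/83 = 64/83, sense flips to +
mesh 3 [83T→64T]: |ω|/ω_in = (64/83)×83/64 = 1, sense flips to −
mesh 4 [64T→29T]: |ω|/ω_in = 1×64/29 = 64/29, sense flips to +
signed output speed (× input speed) = 64/29

64/29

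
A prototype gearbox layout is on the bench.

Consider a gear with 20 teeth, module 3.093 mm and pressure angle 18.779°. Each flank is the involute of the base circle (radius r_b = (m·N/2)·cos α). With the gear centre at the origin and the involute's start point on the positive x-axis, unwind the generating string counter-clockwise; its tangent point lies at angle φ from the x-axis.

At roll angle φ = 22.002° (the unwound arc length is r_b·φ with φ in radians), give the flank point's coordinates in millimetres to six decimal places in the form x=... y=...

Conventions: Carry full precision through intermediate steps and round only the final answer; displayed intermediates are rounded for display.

class = single-mesh tooth geometry [base-circle involute, m = 3.093, 20T]
pitch radius r_p = m·N/2 = 3.093·20/2 = 30.930000
base radius r_b = r_p·cos α = 30.930000·cos 18.779° = 29.283513
roll angle φ = 22.002° = 0.38400734 rad
x = r_b·(cos φ + φ·sin φ) = 31.363664
y = r_b·(sin φ − φ·cos φ) = 0.544632

x=31.363664 y=0.544632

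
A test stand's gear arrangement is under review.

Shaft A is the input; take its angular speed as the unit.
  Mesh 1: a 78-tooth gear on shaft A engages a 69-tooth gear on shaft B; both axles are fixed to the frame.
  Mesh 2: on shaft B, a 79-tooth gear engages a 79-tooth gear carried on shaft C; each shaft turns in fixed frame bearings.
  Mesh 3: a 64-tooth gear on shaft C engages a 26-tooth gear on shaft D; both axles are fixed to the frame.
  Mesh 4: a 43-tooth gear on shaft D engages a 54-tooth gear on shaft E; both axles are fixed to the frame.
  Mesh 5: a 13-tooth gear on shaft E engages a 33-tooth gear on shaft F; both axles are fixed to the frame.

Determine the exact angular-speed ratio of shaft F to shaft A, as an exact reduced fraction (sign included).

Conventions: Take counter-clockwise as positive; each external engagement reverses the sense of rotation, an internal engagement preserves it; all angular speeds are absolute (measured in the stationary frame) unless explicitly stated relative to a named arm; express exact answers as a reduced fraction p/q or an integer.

class = fixed-axis compound train [5 meshes; 5 ratios multiply, 5 sense flips]
mesh 1 [78T→69T]: running ratio 26/23, sense −
mesh 2 [79T→79T]: running ratio 26/23, sense +
mesh 3 [64T→26T]: running ratio 64/23, sense −
mesh 4 [43T→54T]: running ratio 1376/621, sense +
mesh 5 [13T→33T]: running ratio 17888/20493, sense −
ω_out/ω_in = -17888/20493

-17888/20493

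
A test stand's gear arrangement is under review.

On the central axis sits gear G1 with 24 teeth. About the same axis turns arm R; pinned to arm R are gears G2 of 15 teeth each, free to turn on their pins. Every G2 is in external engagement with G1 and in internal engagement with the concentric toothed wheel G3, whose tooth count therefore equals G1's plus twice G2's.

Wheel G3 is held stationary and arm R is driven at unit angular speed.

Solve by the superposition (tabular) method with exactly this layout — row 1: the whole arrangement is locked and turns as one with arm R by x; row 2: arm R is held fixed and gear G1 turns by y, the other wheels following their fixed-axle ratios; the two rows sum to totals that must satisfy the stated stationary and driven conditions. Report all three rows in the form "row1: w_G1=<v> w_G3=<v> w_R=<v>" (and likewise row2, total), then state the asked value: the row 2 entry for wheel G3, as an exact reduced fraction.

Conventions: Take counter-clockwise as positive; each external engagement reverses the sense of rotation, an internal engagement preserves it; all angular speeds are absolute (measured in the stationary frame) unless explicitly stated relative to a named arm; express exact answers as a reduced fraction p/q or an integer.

planetary set (24T centre, 15T on arm, 54T internal) — Willis relation
row 1 — lock + rotate with arm: ω_sun = ω_ring = ω_arm = x
row 2: sun turns y, ring = −(24/54)·y, arm 0
boundary: total ω_ring = x − (24/54)·y = 0 and total ω_arm = x = 1  ⇒  y = 9/4, x = 1
row 2 ring = −(24/54)·9/4 = -1
totals (row 1 + row 2): sun 1 + 9/4 = 13/4, ring 1 + (-1) = 0, arm 1 + 0 = 1
asked cell (row2, ring) = -1

row1: w_G1=1 w_G3=1 w_R=1
row2: w_G1=9/4 w_G3=-1 w_R=0
total: w_G1=13/4 w_G3=0 w_R=1
asked value: -1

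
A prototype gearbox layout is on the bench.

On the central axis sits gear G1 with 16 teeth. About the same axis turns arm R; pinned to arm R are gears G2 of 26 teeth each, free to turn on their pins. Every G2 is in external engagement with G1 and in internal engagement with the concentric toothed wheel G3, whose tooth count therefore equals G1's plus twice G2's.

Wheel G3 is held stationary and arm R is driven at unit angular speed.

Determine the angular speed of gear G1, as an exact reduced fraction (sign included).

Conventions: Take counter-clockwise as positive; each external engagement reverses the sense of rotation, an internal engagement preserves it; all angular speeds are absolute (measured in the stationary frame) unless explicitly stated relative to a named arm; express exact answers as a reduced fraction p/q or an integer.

21/4

recognized (axles ride arm R): planetary set, 16/26/68 teeth
ring teeth: 16 + 2·26 = 68
16(ω_sun−ω_arm) = −68(ω_ring−ω_arm),  ω_ring = 0, ω_arm = 1
ω_sun = 1 − (68/16)(0−1) = 21/4
exact speed ratio = 21/4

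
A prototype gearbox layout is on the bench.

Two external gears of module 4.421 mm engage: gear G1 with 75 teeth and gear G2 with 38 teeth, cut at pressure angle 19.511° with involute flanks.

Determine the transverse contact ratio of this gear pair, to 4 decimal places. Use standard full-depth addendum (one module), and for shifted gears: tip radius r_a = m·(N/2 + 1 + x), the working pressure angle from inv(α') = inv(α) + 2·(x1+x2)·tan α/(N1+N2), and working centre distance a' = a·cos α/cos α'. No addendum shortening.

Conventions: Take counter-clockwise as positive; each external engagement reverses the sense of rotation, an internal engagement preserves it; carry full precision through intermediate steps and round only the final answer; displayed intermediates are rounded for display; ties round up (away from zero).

recognized (one external pair, fixed centres): single-mesh tooth geometry, m = 4.421, N1 = 75, N2 = 38
base radii: r_b1 = 156.267549, r_b2 = 79.175558
tip radii: r_a1 = 170.208500, r_a2 = 88.420000
no profile shift: α' = α, a' = a
action lengths: √(r_a1²−r_b1²) = 67.463966, √(r_a2²−r_b2²) = 39.361497
base pitch p_b = π·m·cos α = 13.091440
CR = (67.463966 + 39.361497 − 249.786500·sin 19.51100°)/13.091440 = 1.787413
contact ratio ≈ 1.7874

1.7874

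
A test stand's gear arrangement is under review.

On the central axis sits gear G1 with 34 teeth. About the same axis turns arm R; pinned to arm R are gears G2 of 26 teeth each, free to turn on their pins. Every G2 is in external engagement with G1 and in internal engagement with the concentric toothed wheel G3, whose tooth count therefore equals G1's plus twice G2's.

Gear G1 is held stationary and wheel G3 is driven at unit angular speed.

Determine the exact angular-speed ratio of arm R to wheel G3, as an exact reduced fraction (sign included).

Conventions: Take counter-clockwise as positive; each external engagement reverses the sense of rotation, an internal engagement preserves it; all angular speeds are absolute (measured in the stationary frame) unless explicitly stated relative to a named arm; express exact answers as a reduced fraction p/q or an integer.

43/60

class = planetary set [G3 = 34+2·26 = 86; Willis about the carrier]
ring teeth: 34 + 2·26 = 86
34(ω_sun−ω_arm) = −86(ω_ring−ω_arm),  ω_sun = 0, ω_ring = 1
34(0−ω_arm) = −86(1−ω_arm)  ⇒  120·ω_arm = 86  ⇒  ω_arm = 43/60
ω_out/ω_in = 43/60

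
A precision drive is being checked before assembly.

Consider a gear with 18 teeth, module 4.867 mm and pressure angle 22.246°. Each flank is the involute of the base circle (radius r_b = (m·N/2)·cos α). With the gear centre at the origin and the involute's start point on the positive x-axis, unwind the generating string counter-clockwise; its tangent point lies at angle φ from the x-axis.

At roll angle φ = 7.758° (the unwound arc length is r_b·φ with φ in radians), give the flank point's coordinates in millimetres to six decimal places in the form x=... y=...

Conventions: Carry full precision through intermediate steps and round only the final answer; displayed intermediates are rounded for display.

x=40.912558 y=0.033487

topology: single-mesh involute geometry — m = 4.867, N = 18
pitch radius r_p = m·N/2 = 4.867·18/2 = 43.803000
base radius r_b = r_p·cos α = 43.803000·cos 22.246° = 40.542609
roll angle φ = 7.758° = 0.13540264 rad
x = r_b·(cos φ + φ·sin φ) = 40.912558
y = r_b·(sin φ − φ·cos φ) = 0.033487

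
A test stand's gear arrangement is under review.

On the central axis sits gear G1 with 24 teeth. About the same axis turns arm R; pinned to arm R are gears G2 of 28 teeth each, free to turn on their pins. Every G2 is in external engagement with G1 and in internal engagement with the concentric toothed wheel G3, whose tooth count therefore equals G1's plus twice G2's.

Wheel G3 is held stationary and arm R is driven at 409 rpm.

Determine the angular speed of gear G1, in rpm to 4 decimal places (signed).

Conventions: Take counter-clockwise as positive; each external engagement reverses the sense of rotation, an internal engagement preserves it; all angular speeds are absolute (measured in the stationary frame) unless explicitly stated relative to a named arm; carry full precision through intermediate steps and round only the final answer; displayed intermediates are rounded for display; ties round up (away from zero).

+1772.3333 rpm

topology: planetary set — G1 24T / G2 28T / G3 80T, arm = carrier (Willis)
normalise by the input: solve with ω_arm = 1, then scale by 409 rpm
ring teeth: 24 + 2·28 = 80
24(ω_sun−ω_arm) = −80(ω_ring−ω_arm),  ω_ring = 0, ω_arm = 1
ω_sun = 1 − (80/24)(0−1) = 13/3
scale: ω_sun = 13/3 × 409 rpm = +1772.3333 rpm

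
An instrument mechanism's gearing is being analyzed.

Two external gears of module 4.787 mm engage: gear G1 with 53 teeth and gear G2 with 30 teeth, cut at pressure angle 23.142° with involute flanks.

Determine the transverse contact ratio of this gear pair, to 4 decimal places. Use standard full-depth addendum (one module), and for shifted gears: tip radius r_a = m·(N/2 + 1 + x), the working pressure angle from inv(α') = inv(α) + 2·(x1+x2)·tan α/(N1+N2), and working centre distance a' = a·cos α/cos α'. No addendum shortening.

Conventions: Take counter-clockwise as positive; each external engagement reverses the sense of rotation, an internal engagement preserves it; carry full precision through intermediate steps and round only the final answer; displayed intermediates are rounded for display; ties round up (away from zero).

1.5734

class = single-mesh tooth geometry [involute pair 53T × 30T, m = 4.787]
base radii: r_b1 = 116.647901, r_b2 = 66.027114
tip radii: r_a1 = 131.642500, r_a2 = 76.592000
no profile shift: α' = α, a' = a
action lengths: √(r_a1²−r_b1²) = 61.016514, √(r_a2²−r_b2²) = 38.816938
base pitch p_b = π·m·cos α = 13.828686
CR = (61.016514 + 38.816938 − 198.660500·sin 23.14200°)/13.828686 = 1.573370
contact ratio ≈ 1.5734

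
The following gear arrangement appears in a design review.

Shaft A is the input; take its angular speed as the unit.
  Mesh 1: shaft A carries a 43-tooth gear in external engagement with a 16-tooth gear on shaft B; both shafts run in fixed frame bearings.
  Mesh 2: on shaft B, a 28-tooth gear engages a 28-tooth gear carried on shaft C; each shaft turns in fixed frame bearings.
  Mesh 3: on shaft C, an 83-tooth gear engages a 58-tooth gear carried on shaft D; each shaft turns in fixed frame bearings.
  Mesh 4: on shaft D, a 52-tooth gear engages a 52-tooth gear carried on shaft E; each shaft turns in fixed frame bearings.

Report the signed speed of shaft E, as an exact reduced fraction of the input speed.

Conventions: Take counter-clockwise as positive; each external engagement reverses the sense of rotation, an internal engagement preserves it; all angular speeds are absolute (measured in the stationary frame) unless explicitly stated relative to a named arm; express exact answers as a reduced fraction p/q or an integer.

3569/928

4-mesh fixed-axis compound train (all bearings frame-fixed)
mesh 1 [43T→16T]: |ω|/ω_in = 1×43/16 = 43/16, sense flips to −
mesh 2 [28T→28T]: |ω|/ω_in = (43/16)×28/28 = 43/16, sense flips to +
mesh 3 [83T→58T]: |ω|/ω_in = (43/16)×83/58 = 3569/928, sense flips to −
mesh 4 [52T→52T]: |ω|/ω_in = (3569/928)×52/52 = 3569/928, sense flips to +
signed output speed (× input speed) = 3569/928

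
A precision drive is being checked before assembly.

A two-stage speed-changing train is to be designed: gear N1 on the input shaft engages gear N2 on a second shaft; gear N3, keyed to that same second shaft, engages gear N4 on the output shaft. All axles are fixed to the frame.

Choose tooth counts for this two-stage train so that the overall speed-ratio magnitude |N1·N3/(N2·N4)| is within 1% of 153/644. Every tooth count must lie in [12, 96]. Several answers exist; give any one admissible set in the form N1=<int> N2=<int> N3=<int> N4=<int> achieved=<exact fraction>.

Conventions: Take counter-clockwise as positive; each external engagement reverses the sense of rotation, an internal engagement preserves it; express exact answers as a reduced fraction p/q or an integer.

topology: fixed-axis compound train — 2 stages, target 153/644
target = 153/644 in lowest terms: an exact hit needs N1·N3 = k·153 and N2·N4 = k·644 for one integer k, every count in [12, 96]; additionally prefer no 1:1 stage (N1 ≠ N2, N3 ≠ N4)
k = 1: no 1:1-free in-range split of k·153 and k·644 into factor pairs; take k = 2
k = 2: N1·N3 = 306 = 17·18, N2·N4 = 1288 = 14·92
achieved = 17·18/(14·92) = 153/644; |achieved − target| = 0 ≤ 153/64400 ✓

N1=17 N2=14 N3=18 N4=92 achieved=153/644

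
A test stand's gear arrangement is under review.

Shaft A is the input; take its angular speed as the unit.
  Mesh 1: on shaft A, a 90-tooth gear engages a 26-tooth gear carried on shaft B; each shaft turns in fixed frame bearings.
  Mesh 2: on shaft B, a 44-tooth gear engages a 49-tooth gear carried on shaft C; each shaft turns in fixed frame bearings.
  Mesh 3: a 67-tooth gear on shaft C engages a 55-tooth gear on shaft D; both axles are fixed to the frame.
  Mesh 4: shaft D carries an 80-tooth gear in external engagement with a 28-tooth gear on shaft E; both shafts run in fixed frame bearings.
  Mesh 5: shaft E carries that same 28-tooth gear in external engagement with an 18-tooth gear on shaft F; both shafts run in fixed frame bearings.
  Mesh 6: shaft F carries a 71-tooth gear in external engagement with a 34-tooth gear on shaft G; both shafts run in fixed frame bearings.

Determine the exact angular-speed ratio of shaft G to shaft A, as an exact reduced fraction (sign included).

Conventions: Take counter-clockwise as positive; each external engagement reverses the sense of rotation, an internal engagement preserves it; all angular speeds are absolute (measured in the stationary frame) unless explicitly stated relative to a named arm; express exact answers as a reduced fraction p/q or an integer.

class = fixed-axis compound train [6 meshes; 6 ratios multiply, 6 sense flips]
mesh 1 [90T→26T]: running ratio 45/13, sense −
mesh 2 [44T→49T]: running ratio 1980/637, sense +
mesh 3 [67T→55T]: running ratio 2412/637, sense −
mesh 4 [80T→28T]: running ratio 48240/4459, sense +
mesh 5 [28T→18T]: running ratio 10720/637, sense −
mesh 6 [71T→34T]: running ratio 380560/10829, sense +
ω_out/ω_in = 380560/10829

380560/10829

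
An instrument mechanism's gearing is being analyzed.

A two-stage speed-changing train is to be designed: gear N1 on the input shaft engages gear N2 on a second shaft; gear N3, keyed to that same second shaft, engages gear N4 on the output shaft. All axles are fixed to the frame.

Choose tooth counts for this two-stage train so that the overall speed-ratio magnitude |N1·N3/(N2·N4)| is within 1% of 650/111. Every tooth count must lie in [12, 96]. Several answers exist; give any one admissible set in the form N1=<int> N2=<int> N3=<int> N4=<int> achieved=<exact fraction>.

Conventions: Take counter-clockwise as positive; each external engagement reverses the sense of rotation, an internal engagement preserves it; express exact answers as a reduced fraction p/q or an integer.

N1=40 N2=12 N3=65 N4=37 achieved=650/111

class = fixed-axis compound train [2-stage, 650/111 wanted]
target = 650/111 in lowest terms: an exact hit needs N1·N3 = k·650 and N2·N4 = k·111 for one integer k, every count in [12, 96]; additionally prefer no 1:1 stage (N1 ≠ N2, N3 ≠ N4)
k = 1…3: no 1:1-free in-range split of k·650 and k·111 into factor pairs; take k = 4
k = 4: N1·N3 = 2600 = 40·65, N2·N4 = 444 = 12·37
achieved = 40·65/(12·37) = 650/111; |achieved − target| = 0 ≤ 13/222 ✓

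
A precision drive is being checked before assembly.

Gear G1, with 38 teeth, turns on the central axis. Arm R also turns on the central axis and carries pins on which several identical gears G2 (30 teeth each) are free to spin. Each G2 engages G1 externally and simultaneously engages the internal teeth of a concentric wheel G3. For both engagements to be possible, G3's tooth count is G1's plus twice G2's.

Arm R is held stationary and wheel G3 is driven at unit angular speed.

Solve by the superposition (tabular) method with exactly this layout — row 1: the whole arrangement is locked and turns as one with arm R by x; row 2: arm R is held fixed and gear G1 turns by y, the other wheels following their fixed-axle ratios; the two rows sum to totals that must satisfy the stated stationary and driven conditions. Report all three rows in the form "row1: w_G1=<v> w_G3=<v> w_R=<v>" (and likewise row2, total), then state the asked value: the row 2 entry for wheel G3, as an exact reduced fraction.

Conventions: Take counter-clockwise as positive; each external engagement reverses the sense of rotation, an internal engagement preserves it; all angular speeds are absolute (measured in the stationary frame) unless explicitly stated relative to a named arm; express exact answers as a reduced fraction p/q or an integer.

row1: w_G1=0 w_G3=0 w_R=0
row2: w_G1=-49/19 w_G3=1 w_R=0
total: w_G1=-49/19 w_G3=1 w_R=0
asked value: 1

class = planetary set [G3 = 38+2·30 = 98; Willis about the carrier]
superposition row 1 [locked train]: every member turns x
superposition row 2 [arm held]: sun y, ring −(38/98)·y, arm 0
boundary: total ω_arm = x = 0 and total ω_ring = x − (38/98)·y = 1  ⇒  y = -49/19, x = 0
row 2 ring = −(38/98)·(-49/19) = 1
totals (row 1 + row 2): sun 0 + (-49/19) = -49/19, ring 0 + 1 = 1, arm 0 + 0 = 0
asked cell (row2, ring) = 1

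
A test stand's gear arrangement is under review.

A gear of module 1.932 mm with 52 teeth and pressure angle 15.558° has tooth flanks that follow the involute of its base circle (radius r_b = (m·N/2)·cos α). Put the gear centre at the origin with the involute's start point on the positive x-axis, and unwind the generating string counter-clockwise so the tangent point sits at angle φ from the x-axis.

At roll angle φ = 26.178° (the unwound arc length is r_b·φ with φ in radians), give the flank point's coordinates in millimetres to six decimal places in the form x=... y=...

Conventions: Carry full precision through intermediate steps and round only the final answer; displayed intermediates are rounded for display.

class = single-mesh tooth geometry [base-circle involute, m = 1.932, 52T]
pitch radius r_p = m·N/2 = 1.932·52/2 = 50.232000
base radius r_b = r_p·cos α = 50.232000·cos 15.558° = 48.391471
roll angle φ = 26.178° = 0.45689229 rad
x = r_b·(cos φ + φ·sin φ) = 53.181793
y = r_b·(sin φ − φ·cos φ) = 1.506593

x=53.181793 y=1.506593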